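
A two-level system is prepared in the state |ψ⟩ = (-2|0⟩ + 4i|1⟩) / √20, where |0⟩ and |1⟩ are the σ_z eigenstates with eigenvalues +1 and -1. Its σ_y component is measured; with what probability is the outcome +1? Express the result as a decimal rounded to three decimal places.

|+y⟩ = (|0⟩ + i|1⟩)/√2, so ⟨+y|ψ⟩ = (2) / (√2·√20).
P = |2|² / 40 = 4/40.

0.100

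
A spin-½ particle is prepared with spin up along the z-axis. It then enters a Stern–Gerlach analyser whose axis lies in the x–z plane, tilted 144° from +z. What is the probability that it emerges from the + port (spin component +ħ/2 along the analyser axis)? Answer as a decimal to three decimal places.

For spin-½, the probability of finding spin-up along an axis at angle θ to the initial spin direction is cos²(θ/2); spin-down is sin²(θ/2).
θ = 144°, so P = cos²(72°) ≈ 0.095.

0.095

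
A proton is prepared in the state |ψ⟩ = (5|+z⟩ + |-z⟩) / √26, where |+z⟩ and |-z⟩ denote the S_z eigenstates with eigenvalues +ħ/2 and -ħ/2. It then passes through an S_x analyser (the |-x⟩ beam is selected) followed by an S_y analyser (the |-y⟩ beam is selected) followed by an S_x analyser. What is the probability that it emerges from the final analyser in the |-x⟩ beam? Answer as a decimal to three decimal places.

0.077

First analyser (S_x): P(|-x⟩) = |⟨-x|ψ⟩|² = 16/52.
After stage 1 the state is |-x⟩; P(|-y⟩) = |⟨-y|-x⟩|² = 1/2.
After stage 2 the state is |-y⟩; P(|-x⟩) = |⟨-x|-y⟩|² = 1/2.
Joint probability = 16/52 × 1/2 × 1/2 = 0.077.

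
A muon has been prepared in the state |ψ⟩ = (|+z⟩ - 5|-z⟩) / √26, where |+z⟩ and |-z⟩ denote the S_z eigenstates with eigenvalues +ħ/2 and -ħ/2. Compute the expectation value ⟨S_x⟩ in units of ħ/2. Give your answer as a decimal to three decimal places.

⟨σ_x⟩ = 2 Re(a* b)/(|a|²+|b|²) with a = 1, b = -5.
a* b = -5, so ⟨σ_x⟩ = -10/26.
⟨S_x⟩ = (ħ/2)·⟨σ_x⟩.

-0.385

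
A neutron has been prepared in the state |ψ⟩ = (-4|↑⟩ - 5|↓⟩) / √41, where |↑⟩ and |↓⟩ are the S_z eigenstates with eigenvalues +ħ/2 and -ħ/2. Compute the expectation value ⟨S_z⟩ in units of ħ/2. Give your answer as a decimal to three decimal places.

⟨σ_z⟩ = |a|² - |b|² divided by |a|²+|b|², with a, b the |↑⟩, |↓⟩ amplitudes.
= (16 - 25)/41 = -9/41.
⟨S_z⟩ = (ħ/2)·⟨σ_z⟩.

-0.220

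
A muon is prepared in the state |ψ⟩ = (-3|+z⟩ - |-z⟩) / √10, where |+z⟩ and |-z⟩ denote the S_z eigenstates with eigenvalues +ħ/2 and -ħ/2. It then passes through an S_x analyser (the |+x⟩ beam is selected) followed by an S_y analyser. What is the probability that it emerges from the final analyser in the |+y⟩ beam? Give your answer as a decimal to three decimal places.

First analyser (S_x): P(|+x⟩) = |⟨+x|ψ⟩|² = 16/20.
After stage 1 the state is |+x⟩; P(|+y⟩) = |⟨+y|+x⟩|² = 1/2.
Joint probability = 16/20 × 1/2 = 0.400.

0.400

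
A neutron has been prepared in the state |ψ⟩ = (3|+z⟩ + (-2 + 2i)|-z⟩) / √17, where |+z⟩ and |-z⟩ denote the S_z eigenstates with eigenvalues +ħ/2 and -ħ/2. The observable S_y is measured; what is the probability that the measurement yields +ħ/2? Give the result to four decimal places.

|+y⟩ = (|+z⟩ + i|-z⟩)/√2, so ⟨+y|ψ⟩ = (5 + 2i) / (√2·√17).
P = |5 + 2i|² / 34 = 29/34.

0.8529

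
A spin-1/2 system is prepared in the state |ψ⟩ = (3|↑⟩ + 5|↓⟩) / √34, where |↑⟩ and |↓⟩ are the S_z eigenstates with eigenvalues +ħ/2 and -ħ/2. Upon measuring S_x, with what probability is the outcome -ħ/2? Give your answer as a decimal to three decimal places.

0.059

|-x⟩ = (|↑⟩ - |↓⟩)/√2, so ⟨-x|ψ⟩ = (-2) / (√2·√34).
P = |-2|² / 68 = 4/68.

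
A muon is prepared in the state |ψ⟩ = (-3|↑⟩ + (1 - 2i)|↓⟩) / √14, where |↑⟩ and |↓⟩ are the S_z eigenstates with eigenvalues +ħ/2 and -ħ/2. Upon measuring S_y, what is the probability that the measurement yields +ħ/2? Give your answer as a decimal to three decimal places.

0.929

|+y⟩ = (|↑⟩ + i|↓⟩)/√2, so ⟨+y|ψ⟩ = (-5 - i) / (√2·√14).
P = |-5 - i|² / 28 = 26/28.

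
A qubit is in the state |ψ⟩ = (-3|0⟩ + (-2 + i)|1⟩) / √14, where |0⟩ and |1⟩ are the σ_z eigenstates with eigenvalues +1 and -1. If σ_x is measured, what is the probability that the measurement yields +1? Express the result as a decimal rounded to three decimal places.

|+x⟩ = (|0⟩ + |1⟩)/√2, so ⟨+x|ψ⟩ = (-5 + i) / (√2·√14).
P = |-5 + i|² / 28 = 26/28.

0.929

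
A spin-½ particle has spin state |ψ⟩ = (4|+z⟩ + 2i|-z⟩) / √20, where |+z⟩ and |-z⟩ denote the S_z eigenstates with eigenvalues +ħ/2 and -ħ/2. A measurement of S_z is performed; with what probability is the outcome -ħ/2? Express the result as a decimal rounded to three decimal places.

0.200

The -ħ/2 outcome corresponds to |-z⟩. Its amplitude in |ψ⟩ is 2i/√20.
P = |2i|² / 20 = 4/20.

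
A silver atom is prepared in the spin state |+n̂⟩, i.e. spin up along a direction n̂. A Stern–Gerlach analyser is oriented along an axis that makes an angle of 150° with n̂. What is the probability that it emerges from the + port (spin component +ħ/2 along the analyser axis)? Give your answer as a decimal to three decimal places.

0.067

For spin-½, the probability of finding spin-up along an axis at angle θ to the initial spin direction is cos²(θ/2); spin-down is sin²(θ/2).
θ = 150°, so P = cos²(75°) ≈ 0.067.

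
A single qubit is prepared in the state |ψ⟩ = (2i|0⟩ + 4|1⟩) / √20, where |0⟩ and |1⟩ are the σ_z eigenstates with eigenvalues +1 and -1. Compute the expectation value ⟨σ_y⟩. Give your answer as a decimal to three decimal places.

⟨σ_y⟩ = 2 Im(a* b)/(|a|²+|b|²) with a = 2i, b = 4.
a* b = -8i, so ⟨σ_y⟩ = -16/20.

-0.800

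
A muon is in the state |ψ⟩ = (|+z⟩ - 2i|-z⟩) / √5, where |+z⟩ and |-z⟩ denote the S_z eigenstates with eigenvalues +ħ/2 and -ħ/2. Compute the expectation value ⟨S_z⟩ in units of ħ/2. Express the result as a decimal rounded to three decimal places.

⟨σ_z⟩ = |a|² - |b|² divided by |a|²+|b|², with a, b the |+z⟩, |-z⟩ amplitudes.
= (1 - 4)/5 = -3/5.
⟨S_z⟩ = (ħ/2)·⟨σ_z⟩.

-0.600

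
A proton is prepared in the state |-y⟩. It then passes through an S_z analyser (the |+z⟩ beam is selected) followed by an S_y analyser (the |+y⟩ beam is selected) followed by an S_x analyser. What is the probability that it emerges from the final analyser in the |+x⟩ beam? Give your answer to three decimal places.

First analyser (S_z): from |-y⟩, P(|+z⟩) = 1/2.
After stage 1 the state is |+z⟩; P(|+y⟩) = |⟨+y|+z⟩|² = 1/2.
After stage 2 the state is |+y⟩; P(|+x⟩) = |⟨+x|+y⟩|² = 1/2.
Joint probability = 1/2 × 1/2 × 1/2 = 0.125.

0.125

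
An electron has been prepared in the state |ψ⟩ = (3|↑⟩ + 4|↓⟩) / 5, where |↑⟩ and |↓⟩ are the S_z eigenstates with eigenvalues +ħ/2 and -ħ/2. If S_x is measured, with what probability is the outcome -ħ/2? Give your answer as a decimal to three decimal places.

|-x⟩ = (|↑⟩ - |↓⟩)/√2, so ⟨-x|ψ⟩ = (-1) / (√2·5).
P = |-1|² / 50 = 1/50.

0.020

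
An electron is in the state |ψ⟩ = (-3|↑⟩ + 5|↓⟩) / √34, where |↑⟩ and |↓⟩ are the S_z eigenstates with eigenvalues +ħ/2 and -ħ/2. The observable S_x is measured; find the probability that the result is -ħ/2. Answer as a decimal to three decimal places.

0.941

|-x⟩ = (|↑⟩ - |↓⟩)/√2, so ⟨-x|ψ⟩ = (-8) / (√2·√34).
P = |-8|² / 68 = 64/68.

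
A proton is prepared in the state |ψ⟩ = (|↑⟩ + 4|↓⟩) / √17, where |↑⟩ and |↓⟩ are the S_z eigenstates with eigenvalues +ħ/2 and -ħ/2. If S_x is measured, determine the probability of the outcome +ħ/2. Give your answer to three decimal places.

|+x⟩ = (|↑⟩ + |↓⟩)/√2, so ⟨+x|ψ⟩ = (5) / (√2·√17).
P = |5|² / 34 = 25/34.

0.735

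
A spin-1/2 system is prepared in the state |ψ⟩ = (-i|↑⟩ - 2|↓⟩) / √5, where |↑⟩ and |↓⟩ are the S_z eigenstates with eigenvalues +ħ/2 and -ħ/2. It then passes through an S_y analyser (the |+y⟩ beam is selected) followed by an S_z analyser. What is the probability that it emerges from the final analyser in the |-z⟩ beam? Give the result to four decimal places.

0.0500

First analyser (S_y): P(|+y⟩) = |⟨+y|ψ⟩|² = 1/10.
After stage 1 the state is |+y⟩; P(|-z⟩) = |⟨-z|+y⟩|² = 1/2.
Joint probability = 1/10 × 1/2 = 0.0500.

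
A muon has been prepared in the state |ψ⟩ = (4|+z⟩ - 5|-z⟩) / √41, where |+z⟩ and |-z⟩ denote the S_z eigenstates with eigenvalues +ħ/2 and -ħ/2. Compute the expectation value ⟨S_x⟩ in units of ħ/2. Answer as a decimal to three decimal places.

-0.976

⟨σ_x⟩ = 2 Re(a* b)/(|a|²+|b|²) with a = 4, b = -5.
a* b = -20, so ⟨σ_x⟩ = -40/41.
⟨S_x⟩ = (ħ/2)·⟨σ_x⟩.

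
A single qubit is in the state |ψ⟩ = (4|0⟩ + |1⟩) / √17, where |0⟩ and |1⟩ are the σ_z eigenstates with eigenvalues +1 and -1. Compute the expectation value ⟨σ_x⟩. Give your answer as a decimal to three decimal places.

⟨σ_x⟩ = 2 Re(a* b)/(|a|²+|b|²) with a = 4, b = 1.
a* b = 4, so ⟨σ_x⟩ = 8/17.

0.471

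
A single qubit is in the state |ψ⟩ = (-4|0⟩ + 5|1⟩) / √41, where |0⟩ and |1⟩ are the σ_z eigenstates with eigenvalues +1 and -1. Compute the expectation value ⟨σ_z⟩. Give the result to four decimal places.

⟨σ_z⟩ = |a|² - |b|² divided by |a|²+|b|², with a, b the |0⟩, |1⟩ amplitudes.
= (16 - 25)/41 = -9/41.

-0.2195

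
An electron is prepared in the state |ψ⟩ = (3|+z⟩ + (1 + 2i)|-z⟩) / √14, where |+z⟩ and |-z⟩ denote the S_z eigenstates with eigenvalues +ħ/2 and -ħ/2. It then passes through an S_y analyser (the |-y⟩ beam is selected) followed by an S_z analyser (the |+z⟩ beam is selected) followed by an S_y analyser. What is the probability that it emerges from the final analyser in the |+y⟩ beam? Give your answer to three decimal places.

First analyser (S_y): P(|-y⟩) = |⟨-y|ψ⟩|² = 2/28.
After stage 1 the state is |-y⟩; P(|+z⟩) = |⟨+z|-y⟩|² = 1/2.
After stage 2 the state is |+z⟩; P(|+y⟩) = |⟨+y|+z⟩|² = 1/2.
Joint probability = 2/28 × 1/2 × 1/2 = 0.018.

0.018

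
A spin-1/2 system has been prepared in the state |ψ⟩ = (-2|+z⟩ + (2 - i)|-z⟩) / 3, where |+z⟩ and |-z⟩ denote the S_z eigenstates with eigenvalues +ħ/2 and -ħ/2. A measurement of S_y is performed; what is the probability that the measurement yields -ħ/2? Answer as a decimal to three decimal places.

0.278

|-y⟩ = (|+z⟩ - i|-z⟩)/√2, so ⟨-y|ψ⟩ = (-1 + 2i) / (√2·3).
P = |-1 + 2i|² / 18 = 5/18.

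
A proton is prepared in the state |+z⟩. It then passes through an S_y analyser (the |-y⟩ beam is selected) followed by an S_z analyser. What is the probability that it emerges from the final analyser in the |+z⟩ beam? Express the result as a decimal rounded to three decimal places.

First analyser (S_y): from |+z⟩, P(|-y⟩) = 1/2.
After stage 1 the state is |-y⟩; P(|+z⟩) = |⟨+z|-y⟩|² = 1/2.
Joint probability = 1/2 × 1/2 = 0.250.

0.250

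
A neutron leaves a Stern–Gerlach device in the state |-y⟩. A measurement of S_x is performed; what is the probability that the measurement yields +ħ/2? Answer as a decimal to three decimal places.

In the S_z basis, |-y⟩ = (|↑⟩ - i|↓⟩)/√2 and |+x⟩ = (|↑⟩ + |↓⟩)/√2.
|⟨+x|-y⟩|² = 1/2.

0.500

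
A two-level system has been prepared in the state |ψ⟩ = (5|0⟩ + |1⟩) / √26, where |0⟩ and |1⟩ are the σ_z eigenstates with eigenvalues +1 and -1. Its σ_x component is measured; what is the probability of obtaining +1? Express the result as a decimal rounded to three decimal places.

0.692

|+x⟩ = (|0⟩ + |1⟩)/√2, so ⟨+x|ψ⟩ = (6) / (√2·√26).
P = |6|² / 52 = 36/52.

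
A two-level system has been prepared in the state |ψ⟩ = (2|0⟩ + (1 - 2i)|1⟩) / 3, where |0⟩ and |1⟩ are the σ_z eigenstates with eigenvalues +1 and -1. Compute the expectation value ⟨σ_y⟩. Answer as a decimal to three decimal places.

⟨σ_y⟩ = 2 Im(a* b)/(|a|²+|b|²) with a = 2, b = (1 - 2i).
a* b = (2 - 4i), so ⟨σ_y⟩ = -8/9.

-0.889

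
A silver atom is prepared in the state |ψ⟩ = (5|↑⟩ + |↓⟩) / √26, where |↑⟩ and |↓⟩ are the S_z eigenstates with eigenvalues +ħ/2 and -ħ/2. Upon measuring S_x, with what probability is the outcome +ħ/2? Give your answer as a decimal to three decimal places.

|+x⟩ = (|↑⟩ + |↓⟩)/√2, so ⟨+x|ψ⟩ = (6) / (√2·√26).
P = |6|² / 52 = 36/52.

0.692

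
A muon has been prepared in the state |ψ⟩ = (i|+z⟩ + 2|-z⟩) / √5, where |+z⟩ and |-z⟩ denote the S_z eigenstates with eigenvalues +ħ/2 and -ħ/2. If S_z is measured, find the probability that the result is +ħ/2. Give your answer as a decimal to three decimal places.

0.200

The +ħ/2 outcome corresponds to |+z⟩. Its amplitude in |ψ⟩ is i/√5.
P = |i|² / 5 = 1/5.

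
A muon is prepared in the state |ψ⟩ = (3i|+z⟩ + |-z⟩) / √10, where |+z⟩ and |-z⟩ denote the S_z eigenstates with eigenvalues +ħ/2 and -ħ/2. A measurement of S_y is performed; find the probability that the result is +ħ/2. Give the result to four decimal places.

0.2000

|+y⟩ = (|+z⟩ + i|-z⟩)/√2, so ⟨+y|ψ⟩ = (2i) / (√2·√10).
P = |2i|² / 20 = 4/20.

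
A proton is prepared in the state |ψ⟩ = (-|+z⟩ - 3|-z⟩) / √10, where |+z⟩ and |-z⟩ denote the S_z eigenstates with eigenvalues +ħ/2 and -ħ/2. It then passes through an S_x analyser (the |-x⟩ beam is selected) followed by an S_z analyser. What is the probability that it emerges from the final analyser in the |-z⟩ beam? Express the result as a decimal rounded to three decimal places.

First analyser (S_x): P(|-x⟩) = |⟨-x|ψ⟩|² = 4/20.
After stage 1 the state is |-x⟩; P(|-z⟩) = |⟨-z|-x⟩|² = 1/2.
Joint probability = 4/20 × 1/2 = 0.100.

0.100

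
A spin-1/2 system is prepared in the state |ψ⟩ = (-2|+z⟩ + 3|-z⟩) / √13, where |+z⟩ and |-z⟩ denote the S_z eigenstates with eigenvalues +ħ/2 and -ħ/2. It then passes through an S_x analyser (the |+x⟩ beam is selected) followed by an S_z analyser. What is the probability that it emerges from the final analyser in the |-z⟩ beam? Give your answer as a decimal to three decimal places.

First analyser (S_x): P(|+x⟩) = |⟨+x|ψ⟩|² = 1/26.
After stage 1 the state is |+x⟩; P(|-z⟩) = |⟨-z|+x⟩|² = 1/2.
Joint probability = 1/26 × 1/2 = 0.019.

0.019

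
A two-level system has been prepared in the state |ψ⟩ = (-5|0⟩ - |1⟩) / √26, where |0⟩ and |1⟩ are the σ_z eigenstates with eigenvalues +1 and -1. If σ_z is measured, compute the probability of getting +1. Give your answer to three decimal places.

0.962

The +1 outcome corresponds to |0⟩. Its amplitude in |ψ⟩ is -5/√26.
P = |-5|² / 26 = 25/26.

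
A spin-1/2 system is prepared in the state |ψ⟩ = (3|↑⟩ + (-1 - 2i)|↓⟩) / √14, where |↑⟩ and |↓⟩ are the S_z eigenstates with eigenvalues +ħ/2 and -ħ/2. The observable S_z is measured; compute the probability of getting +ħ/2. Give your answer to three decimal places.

The +ħ/2 outcome corresponds to |↑⟩. Its amplitude in |ψ⟩ is 3/√14.
P = |3|² / 14 = 9/14.

0.643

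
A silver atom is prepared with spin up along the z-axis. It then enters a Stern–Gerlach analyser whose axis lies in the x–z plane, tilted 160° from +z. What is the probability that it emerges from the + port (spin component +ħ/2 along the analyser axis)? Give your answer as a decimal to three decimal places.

For spin-½, the probability of finding spin-up along an axis at angle θ to the initial spin direction is cos²(θ/2); spin-down is sin²(θ/2).
θ = 160°, so P = cos²(80°) ≈ 0.030.

0.030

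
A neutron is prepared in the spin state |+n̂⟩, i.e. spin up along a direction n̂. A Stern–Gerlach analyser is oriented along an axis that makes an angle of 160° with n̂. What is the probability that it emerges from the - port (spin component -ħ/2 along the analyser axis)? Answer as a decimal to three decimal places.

For spin-½, the probability of finding spin-up along an axis at angle θ to the initial spin direction is cos²(θ/2); spin-down is sin²(θ/2).
θ = 160°, so P = sin²(80°) ≈ 0.970.

0.970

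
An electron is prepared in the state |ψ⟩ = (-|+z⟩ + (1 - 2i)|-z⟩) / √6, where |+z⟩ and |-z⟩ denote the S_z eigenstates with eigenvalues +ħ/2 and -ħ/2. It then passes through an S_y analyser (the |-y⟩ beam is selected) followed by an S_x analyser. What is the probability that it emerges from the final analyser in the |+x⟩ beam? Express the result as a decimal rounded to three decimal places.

First analyser (S_y): P(|-y⟩) = |⟨-y|ψ⟩|² = 2/12.
After stage 1 the state is |-y⟩; P(|+x⟩) = |⟨+x|-y⟩|² = 1/2.
Joint probability = 2/12 × 1/2 = 0.083.

0.083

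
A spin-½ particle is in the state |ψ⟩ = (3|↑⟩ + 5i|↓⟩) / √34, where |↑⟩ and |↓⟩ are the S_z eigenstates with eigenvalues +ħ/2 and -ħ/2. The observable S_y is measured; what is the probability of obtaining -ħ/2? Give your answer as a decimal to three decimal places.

0.059

|-y⟩ = (|↑⟩ - i|↓⟩)/√2, so ⟨-y|ψ⟩ = (-2) / (√2·√34).
P = |-2|² / 68 = 4/68.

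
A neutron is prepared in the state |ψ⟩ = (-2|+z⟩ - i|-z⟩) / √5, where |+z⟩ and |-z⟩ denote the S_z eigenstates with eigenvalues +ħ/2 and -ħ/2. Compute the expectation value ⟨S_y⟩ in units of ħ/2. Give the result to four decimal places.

0.8000

⟨σ_y⟩ = 2 Im(a* b)/(|a|²+|b|²) with a = -2, b = -i.
a* b = 2i, so ⟨σ_y⟩ = 4/5.
⟨S_y⟩ = (ħ/2)·⟨σ_y⟩.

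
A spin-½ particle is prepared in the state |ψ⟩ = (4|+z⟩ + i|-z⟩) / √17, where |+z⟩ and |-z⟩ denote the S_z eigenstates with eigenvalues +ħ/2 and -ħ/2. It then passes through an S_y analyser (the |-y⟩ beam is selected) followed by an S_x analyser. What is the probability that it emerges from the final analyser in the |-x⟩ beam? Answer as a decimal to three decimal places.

0.132

First analyser (S_y): P(|-y⟩) = |⟨-y|ψ⟩|² = 9/34.
After stage 1 the state is |-y⟩; P(|-x⟩) = |⟨-x|-y⟩|² = 1/2.
Joint probability = 9/34 × 1/2 = 0.132.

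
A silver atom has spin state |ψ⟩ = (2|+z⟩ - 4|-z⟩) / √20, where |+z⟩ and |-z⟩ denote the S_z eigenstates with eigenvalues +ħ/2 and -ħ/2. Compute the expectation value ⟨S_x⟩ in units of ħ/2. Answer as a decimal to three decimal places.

⟨σ_x⟩ = 2 Re(a* b)/(|a|²+|b|²) with a = 2, b = -4.
a* b = -8, so ⟨σ_x⟩ = -16/20.
⟨S_x⟩ = (ħ/2)·⟨σ_x⟩.

-0.800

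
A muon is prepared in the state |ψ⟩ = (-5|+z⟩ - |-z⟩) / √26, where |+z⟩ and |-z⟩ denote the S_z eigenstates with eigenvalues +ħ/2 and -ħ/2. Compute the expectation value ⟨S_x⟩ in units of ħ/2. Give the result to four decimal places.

⟨σ_x⟩ = 2 Re(a* b)/(|a|²+|b|²) with a = -5, b = -1.
a* b = 5, so ⟨σ_x⟩ = 10/26.
⟨S_x⟩ = (ħ/2)·⟨σ_x⟩.

0.3846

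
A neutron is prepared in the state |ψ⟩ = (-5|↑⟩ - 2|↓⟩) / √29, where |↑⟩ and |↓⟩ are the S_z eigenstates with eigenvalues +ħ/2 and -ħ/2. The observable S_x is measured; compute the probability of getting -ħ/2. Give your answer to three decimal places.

|-x⟩ = (|↑⟩ - |↓⟩)/√2, so ⟨-x|ψ⟩ = (-3) / (√2·√29).
P = |-3|² / 58 = 9/58.

0.155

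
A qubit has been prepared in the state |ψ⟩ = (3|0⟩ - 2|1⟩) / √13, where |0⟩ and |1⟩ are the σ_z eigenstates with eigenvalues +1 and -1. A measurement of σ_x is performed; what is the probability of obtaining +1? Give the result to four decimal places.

0.0385

|+x⟩ = (|0⟩ + |1⟩)/√2, so ⟨+x|ψ⟩ = (1) / (√2·√13).
P = |1|² / 26 = 1/26.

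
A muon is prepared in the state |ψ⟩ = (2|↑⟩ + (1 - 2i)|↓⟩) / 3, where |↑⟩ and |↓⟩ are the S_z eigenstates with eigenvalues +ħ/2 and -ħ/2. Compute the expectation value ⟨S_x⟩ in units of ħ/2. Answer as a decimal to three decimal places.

⟨σ_x⟩ = 2 Re(a* b)/(|a|²+|b|²) with a = 2, b = (1 - 2i).
a* b = (2 - 4i), so ⟨σ_x⟩ = 4/9.
⟨S_x⟩ = (ħ/2)·⟨σ_x⟩.

0.444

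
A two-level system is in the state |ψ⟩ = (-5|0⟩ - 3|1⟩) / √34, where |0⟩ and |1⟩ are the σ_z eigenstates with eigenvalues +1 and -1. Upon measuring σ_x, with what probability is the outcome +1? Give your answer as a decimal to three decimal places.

0.941

|+x⟩ = (|0⟩ + |1⟩)/√2, so ⟨+x|ψ⟩ = (-8) / (√2·√34).
P = |-8|² / 68 = 64/68.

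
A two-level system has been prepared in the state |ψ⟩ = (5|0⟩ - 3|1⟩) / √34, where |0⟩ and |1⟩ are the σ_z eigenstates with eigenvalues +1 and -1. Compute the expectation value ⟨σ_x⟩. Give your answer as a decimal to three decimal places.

-0.882

⟨σ_x⟩ = 2 Re(a* b)/(|a|²+|b|²) with a = 5, b = -3.
a* b = -15, so ⟨σ_x⟩ = -30/34.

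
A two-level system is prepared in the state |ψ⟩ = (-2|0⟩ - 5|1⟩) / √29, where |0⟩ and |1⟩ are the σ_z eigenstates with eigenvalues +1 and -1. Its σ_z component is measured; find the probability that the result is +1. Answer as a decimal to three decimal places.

0.138

The +1 outcome corresponds to |0⟩. Its amplitude in |ψ⟩ is -2/√29.
P = |-2|² / 29 = 4/29.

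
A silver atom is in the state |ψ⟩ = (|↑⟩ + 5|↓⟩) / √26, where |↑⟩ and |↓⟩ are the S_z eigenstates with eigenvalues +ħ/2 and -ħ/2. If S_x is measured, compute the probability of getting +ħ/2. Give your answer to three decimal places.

0.692

|+x⟩ = (|↑⟩ + |↓⟩)/√2, so ⟨+x|ψ⟩ = (6) / (√2·√26).
P = |6|² / 52 = 36/52.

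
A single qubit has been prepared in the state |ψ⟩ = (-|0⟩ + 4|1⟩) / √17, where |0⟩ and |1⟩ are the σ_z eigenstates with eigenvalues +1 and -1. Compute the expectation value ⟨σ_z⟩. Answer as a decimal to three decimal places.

⟨σ_z⟩ = |a|² - |b|² divided by |a|²+|b|², with a, b the |0⟩, |1⟩ amplitudes.
= (1 - 16)/17 = -15/17.

-0.882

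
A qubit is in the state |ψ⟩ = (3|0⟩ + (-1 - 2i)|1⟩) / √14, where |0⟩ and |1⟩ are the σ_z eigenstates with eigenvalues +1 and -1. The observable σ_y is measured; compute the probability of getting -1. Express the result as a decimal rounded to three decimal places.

|-y⟩ = (|0⟩ - i|1⟩)/√2, so ⟨-y|ψ⟩ = (5 - i) / (√2·√14).
P = |5 - i|² / 28 = 26/28.

0.929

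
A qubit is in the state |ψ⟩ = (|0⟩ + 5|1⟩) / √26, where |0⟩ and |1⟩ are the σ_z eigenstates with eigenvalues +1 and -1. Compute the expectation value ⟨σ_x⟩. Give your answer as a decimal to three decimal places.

⟨σ_x⟩ = 2 Re(a* b)/(|a|²+|b|²) with a = 1, b = 5.
a* b = 5, so ⟨σ_x⟩ = 10/26.

0.385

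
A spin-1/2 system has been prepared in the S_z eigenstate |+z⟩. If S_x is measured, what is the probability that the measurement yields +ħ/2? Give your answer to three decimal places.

0.500

In the S_z basis, |+z⟩ = |↑⟩ and |+x⟩ = (|↑⟩ + |↓⟩)/√2.
|⟨+x|+z⟩|² = 1/2.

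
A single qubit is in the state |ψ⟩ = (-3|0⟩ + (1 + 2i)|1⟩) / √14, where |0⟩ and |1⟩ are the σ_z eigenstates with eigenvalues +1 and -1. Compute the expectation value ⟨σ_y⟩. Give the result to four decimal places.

⟨σ_y⟩ = 2 Im(a* b)/(|a|²+|b|²) with a = -3, b = (1 + 2i).
a* b = (-3 - 6i), so ⟨σ_y⟩ = -12/14.

-0.8571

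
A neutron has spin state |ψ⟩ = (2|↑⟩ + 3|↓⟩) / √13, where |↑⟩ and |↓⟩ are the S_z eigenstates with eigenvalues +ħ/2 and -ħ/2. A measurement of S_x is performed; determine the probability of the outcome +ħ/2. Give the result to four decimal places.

|+x⟩ = (|↑⟩ + |↓⟩)/√2, so ⟨+x|ψ⟩ = (5) / (√2·√13).
P = |5|² / 26 = 25/26.

0.9615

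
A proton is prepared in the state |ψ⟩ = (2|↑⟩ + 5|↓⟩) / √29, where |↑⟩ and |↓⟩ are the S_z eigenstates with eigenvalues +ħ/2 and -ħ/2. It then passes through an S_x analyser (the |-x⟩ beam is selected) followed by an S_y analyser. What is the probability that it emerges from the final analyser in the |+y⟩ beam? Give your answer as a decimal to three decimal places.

First analyser (S_x): P(|-x⟩) = |⟨-x|ψ⟩|² = 9/58.
After stage 1 the state is |-x⟩; P(|+y⟩) = |⟨+y|-x⟩|² = 1/2.
Joint probability = 9/58 × 1/2 = 0.078.

0.078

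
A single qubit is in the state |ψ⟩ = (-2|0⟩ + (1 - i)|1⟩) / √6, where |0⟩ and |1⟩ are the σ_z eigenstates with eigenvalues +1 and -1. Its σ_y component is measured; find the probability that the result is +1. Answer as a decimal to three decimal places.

0.833

|+y⟩ = (|0⟩ + i|1⟩)/√2, so ⟨+y|ψ⟩ = (-3 - i) / (√2·√6).
P = |-3 - i|² / 12 = 10/12.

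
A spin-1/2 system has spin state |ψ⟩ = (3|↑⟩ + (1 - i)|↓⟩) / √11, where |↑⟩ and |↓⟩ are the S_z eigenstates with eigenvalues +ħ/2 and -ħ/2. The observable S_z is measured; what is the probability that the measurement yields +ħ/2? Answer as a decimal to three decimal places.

The +ħ/2 outcome corresponds to |↑⟩. Its amplitude in |ψ⟩ is 3/√11.
P = |3|² / 11 = 9/11.

0.818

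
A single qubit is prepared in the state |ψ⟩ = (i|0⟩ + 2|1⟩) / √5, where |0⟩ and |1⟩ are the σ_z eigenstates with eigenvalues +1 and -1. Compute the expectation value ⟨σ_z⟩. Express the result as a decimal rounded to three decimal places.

-0.600

⟨σ_z⟩ = |a|² - |b|² divided by |a|²+|b|², with a, b the |0⟩, |1⟩ amplitudes.
= (1 - 4)/5 = -3/5.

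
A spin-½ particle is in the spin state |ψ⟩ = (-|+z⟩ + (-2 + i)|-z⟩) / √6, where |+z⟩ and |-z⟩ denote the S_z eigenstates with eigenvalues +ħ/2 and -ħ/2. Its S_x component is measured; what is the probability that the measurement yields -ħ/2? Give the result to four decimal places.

0.1667

|-x⟩ = (|+z⟩ - |-z⟩)/√2, so ⟨-x|ψ⟩ = (1 - i) / (√2·√6).
P = |1 - i|² / 12 = 2/12.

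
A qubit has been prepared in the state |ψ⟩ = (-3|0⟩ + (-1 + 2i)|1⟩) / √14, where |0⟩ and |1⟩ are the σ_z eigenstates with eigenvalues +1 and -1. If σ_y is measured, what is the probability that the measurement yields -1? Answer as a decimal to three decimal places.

|-y⟩ = (|0⟩ - i|1⟩)/√2, so ⟨-y|ψ⟩ = (-5 - i) / (√2·√14).
P = |-5 - i|² / 28 = 26/28.

0.929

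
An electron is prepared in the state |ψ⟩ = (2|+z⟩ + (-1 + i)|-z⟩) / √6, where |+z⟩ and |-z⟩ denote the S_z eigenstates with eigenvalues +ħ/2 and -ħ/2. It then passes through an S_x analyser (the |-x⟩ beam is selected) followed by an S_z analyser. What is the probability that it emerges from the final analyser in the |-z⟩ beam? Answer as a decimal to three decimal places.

0.417

First analyser (S_x): P(|-x⟩) = |⟨-x|ψ⟩|² = 10/12.
After stage 1 the state is |-x⟩; P(|-z⟩) = |⟨-z|-x⟩|² = 1/2.
Joint probability = 10/12 × 1/2 = 0.417.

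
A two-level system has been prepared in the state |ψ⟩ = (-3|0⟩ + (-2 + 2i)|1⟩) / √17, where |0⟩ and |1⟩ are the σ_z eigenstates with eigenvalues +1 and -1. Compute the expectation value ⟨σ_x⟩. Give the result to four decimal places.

0.7059

⟨σ_x⟩ = 2 Re(a* b)/(|a|²+|b|²) with a = -3, b = (-2 + 2i).
a* b = (6 - 6i), so ⟨σ_x⟩ = 12/17.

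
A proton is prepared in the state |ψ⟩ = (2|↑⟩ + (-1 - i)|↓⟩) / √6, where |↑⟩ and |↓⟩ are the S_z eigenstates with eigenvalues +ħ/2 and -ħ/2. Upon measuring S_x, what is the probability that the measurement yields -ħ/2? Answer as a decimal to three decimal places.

0.833

|-x⟩ = (|↑⟩ - |↓⟩)/√2, so ⟨-x|ψ⟩ = (3 + i) / (√2·√6).
P = |3 + i|² / 12 = 10/12.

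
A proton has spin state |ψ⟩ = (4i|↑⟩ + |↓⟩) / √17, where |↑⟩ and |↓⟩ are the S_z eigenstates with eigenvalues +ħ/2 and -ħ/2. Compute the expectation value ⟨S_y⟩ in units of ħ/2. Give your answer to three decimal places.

⟨σ_y⟩ = 2 Im(a* b)/(|a|²+|b|²) with a = 4i, b = 1.
a* b = -4i, so ⟨σ_y⟩ = -8/17.
⟨S_y⟩ = (ħ/2)·⟨σ_y⟩.

-0.471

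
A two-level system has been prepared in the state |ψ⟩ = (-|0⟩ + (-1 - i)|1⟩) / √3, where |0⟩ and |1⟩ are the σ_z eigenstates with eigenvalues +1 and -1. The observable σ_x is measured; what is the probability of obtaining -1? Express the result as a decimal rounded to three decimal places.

|-x⟩ = (|0⟩ - |1⟩)/√2, so ⟨-x|ψ⟩ = (i) / (√2·√3).
P = |i|² / 6 = 1/6.

0.167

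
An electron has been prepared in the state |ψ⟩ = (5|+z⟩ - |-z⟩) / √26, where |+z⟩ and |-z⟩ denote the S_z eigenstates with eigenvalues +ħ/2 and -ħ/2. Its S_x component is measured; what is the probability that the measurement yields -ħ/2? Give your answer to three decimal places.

0.692

|-x⟩ = (|+z⟩ - |-z⟩)/√2, so ⟨-x|ψ⟩ = (6) / (√2·√26).
P = |6|² / 52 = 36/52.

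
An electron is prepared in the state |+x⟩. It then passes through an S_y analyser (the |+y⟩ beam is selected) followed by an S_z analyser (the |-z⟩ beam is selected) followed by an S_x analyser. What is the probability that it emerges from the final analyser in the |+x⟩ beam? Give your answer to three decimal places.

0.125

First analyser (S_y): from |+x⟩, P(|+y⟩) = 1/2.
After stage 1 the state is |+y⟩; P(|-z⟩) = |⟨-z|+y⟩|² = 1/2.
After stage 2 the state is |-z⟩; P(|+x⟩) = |⟨+x|-z⟩|² = 1/2.
Joint probability = 1/2 × 1/2 × 1/2 = 0.125.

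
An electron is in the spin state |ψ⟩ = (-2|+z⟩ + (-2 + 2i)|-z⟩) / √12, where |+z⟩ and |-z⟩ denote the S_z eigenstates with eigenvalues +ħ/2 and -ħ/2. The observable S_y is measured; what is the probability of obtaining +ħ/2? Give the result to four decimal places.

|+y⟩ = (|+z⟩ + i|-z⟩)/√2, so ⟨+y|ψ⟩ = (2i) / (√2·√12).
P = |2i|² / 24 = 4/24.

0.1667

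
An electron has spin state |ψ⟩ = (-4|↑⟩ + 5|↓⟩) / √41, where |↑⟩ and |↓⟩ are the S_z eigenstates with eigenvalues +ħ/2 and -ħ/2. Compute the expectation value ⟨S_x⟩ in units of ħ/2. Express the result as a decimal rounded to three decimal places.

⟨σ_x⟩ = 2 Re(a* b)/(|a|²+|b|²) with a = -4, b = 5.
a* b = -20, so ⟨σ_x⟩ = -40/41.
⟨S_x⟩ = (ħ/2)·⟨σ_x⟩.

-0.976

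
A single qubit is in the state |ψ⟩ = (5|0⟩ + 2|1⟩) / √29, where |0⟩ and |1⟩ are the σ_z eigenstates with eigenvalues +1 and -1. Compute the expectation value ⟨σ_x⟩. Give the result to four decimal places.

0.6897

⟨σ_x⟩ = 2 Re(a* b)/(|a|²+|b|²) with a = 5, b = 2.
a* b = 10, so ⟨σ_x⟩ = 20/29.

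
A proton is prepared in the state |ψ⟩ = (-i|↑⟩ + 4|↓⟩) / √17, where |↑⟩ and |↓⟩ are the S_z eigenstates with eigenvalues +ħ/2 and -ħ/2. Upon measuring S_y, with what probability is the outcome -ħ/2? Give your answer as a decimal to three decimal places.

|-y⟩ = (|↑⟩ - i|↓⟩)/√2, so ⟨-y|ψ⟩ = (3i) / (√2·√17).
P = |3i|² / 34 = 9/34.

0.265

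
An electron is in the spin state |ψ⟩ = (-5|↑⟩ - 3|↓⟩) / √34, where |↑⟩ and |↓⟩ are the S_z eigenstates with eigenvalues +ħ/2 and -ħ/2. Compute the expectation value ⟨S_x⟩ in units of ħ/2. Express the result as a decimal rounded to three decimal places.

⟨σ_x⟩ = 2 Re(a* b)/(|a|²+|b|²) with a = -5, b = -3.
a* b = 15, so ⟨σ_x⟩ = 30/34.
⟨S_x⟩ = (ħ/2)·⟨σ_x⟩.

0.882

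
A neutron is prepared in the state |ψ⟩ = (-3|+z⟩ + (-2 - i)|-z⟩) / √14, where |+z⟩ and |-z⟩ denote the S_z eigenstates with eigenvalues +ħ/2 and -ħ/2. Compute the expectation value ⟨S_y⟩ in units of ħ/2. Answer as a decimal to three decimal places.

⟨σ_y⟩ = 2 Im(a* b)/(|a|²+|b|²) with a = -3, b = (-2 - i).
a* b = (6 + 3i), so ⟨σ_y⟩ = 6/14.
⟨S_y⟩ = (ħ/2)·⟨σ_y⟩.

0.429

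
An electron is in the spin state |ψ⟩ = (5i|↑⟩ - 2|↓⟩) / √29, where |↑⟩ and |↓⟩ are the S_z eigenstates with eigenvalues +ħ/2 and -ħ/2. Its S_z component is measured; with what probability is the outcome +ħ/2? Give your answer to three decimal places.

0.862

The +ħ/2 outcome corresponds to |↑⟩. Its amplitude in |ψ⟩ is 5i/√29.
P = |5i|² / 29 = 25/29.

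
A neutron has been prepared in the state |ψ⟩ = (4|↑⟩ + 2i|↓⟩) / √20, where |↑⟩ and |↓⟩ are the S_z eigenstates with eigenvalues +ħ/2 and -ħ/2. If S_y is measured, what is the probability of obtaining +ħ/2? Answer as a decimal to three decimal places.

0.900

|+y⟩ = (|↑⟩ + i|↓⟩)/√2, so ⟨+y|ψ⟩ = (6) / (√2·√20).
P = |6|² / 40 = 36/40.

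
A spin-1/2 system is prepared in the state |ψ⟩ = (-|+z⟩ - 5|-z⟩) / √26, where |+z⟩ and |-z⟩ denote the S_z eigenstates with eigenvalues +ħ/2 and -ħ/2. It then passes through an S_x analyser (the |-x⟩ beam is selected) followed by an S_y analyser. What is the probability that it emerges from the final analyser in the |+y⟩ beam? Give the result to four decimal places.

First analyser (S_x): P(|-x⟩) = |⟨-x|ψ⟩|² = 16/52.
After stage 1 the state is |-x⟩; P(|+y⟩) = |⟨+y|-x⟩|² = 1/2.
Joint probability = 16/52 × 1/2 = 0.1538.

0.1538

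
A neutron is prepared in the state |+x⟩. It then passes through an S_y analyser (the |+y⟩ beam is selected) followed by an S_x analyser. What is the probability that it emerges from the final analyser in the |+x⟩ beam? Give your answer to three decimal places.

0.250

First analyser (S_y): from |+x⟩, P(|+y⟩) = 1/2.
After stage 1 the state is |+y⟩; P(|+x⟩) = |⟨+x|+y⟩|² = 1/2.
Joint probability = 1/2 × 1/2 = 0.250.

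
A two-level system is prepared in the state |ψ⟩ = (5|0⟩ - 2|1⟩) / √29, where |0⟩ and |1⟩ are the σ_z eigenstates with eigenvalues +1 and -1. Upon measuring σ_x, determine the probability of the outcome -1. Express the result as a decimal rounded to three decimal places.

|-x⟩ = (|0⟩ - |1⟩)/√2, so ⟨-x|ψ⟩ = (7) / (√2·√29).
P = |7|² / 58 = 49/58.

0.845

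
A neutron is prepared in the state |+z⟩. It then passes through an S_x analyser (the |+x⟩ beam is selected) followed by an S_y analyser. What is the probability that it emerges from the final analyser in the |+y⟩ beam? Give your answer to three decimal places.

First analyser (S_x): from |+z⟩, P(|+x⟩) = 1/2.
After stage 1 the state is |+x⟩; P(|+y⟩) = |⟨+y|+x⟩|² = 1/2.
Joint probability = 1/2 × 1/2 = 0.250.

0.250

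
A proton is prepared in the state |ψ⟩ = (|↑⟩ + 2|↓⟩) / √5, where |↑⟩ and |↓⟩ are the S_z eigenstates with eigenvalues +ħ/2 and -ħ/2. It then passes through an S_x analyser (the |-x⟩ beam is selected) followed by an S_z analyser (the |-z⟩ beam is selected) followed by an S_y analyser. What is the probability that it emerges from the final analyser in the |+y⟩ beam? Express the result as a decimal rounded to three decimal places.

0.025

First analyser (S_x): P(|-x⟩) = |⟨-x|ψ⟩|² = 1/10.
After stage 1 the state is |-x⟩; P(|-z⟩) = |⟨-z|-x⟩|² = 1/2.
After stage 2 the state is |-z⟩; P(|+y⟩) = |⟨+y|-z⟩|² = 1/2.
Joint probability = 1/10 × 1/2 × 1/2 = 0.025.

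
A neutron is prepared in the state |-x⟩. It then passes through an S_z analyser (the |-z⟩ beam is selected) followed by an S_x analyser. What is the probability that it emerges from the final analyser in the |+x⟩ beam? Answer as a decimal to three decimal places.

0.250

First analyser (S_z): from |-x⟩, P(|-z⟩) = 1/2.
After stage 1 the state is |-z⟩; P(|+x⟩) = |⟨+x|-z⟩|² = 1/2.
Joint probability = 1/2 × 1/2 = 0.250.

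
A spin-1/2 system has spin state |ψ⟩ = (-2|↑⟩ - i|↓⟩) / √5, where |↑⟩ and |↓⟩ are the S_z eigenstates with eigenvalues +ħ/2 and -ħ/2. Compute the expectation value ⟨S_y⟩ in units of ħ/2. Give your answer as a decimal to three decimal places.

⟨σ_y⟩ = 2 Im(a* b)/(|a|²+|b|²) with a = -2, b = -i.
a* b = 2i, so ⟨σ_y⟩ = 4/5.
⟨S_y⟩ = (ħ/2)·⟨σ_y⟩.

0.800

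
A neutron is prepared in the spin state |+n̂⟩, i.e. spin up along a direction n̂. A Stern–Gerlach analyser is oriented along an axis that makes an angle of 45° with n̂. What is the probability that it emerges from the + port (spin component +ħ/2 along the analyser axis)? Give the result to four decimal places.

0.8536

For spin-½, the probability of finding spin-up along an axis at angle θ to the initial spin direction is cos²(θ/2); spin-down is sin²(θ/2).
θ = 45°, so P = cos²(22.5°) ≈ 0.8536.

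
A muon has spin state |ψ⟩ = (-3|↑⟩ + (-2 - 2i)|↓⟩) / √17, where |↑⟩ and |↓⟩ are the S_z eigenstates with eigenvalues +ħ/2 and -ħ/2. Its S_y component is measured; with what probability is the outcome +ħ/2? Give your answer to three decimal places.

0.853

|+y⟩ = (|↑⟩ + i|↓⟩)/√2, so ⟨+y|ψ⟩ = (-5 + 2i) / (√2·√17).
P = |-5 + 2i|² / 34 = 29/34.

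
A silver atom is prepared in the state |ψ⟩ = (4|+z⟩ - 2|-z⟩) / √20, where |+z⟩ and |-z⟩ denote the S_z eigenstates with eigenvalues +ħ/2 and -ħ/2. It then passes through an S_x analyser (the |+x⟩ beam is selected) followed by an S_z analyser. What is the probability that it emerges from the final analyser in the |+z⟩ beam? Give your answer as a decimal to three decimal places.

0.050

First analyser (S_x): P(|+x⟩) = |⟨+x|ψ⟩|² = 4/40.
After stage 1 the state is |+x⟩; P(|+z⟩) = |⟨+z|+x⟩|² = 1/2.
Joint probability = 4/40 × 1/2 = 0.050.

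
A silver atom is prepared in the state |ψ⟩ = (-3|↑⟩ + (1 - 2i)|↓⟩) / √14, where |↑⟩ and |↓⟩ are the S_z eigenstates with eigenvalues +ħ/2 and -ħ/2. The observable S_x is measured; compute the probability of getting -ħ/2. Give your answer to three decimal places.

0.714

|-x⟩ = (|↑⟩ - |↓⟩)/√2, so ⟨-x|ψ⟩ = (-4 + 2i) / (√2·√14).
P = |-4 + 2i|² / 28 = 20/28.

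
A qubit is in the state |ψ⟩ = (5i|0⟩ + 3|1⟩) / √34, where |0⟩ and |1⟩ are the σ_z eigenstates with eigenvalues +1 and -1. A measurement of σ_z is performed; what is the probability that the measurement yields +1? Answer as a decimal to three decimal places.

The +1 outcome corresponds to |0⟩. Its amplitude in |ψ⟩ is 5i/√34.
P = |5i|² / 34 = 25/34.

0.735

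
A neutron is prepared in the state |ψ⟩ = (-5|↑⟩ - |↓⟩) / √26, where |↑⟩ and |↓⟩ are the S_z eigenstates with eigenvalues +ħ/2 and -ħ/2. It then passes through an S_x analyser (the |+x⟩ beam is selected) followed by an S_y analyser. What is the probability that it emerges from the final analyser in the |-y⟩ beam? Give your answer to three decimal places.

First analyser (S_x): P(|+x⟩) = |⟨+x|ψ⟩|² = 36/52.
After stage 1 the state is |+x⟩; P(|-y⟩) = |⟨-y|+x⟩|² = 1/2.
Joint probability = 36/52 × 1/2 = 0.346.

0.346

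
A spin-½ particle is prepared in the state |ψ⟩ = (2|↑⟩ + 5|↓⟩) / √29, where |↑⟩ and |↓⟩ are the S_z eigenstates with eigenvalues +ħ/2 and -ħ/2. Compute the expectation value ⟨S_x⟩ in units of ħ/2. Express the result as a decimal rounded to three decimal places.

⟨σ_x⟩ = 2 Re(a* b)/(|a|²+|b|²) with a = 2, b = 5.
a* b = 10, so ⟨σ_x⟩ = 20/29.
⟨S_x⟩ = (ħ/2)·⟨σ_x⟩.

0.690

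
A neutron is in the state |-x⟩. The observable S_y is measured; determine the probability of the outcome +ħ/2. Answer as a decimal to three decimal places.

In the S_z basis, |-x⟩ = (|+z⟩ - |-z⟩)/√2 and |+y⟩ = (|+z⟩ + i|-z⟩)/√2.
|⟨+y|-x⟩|² = 1/2.

0.500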